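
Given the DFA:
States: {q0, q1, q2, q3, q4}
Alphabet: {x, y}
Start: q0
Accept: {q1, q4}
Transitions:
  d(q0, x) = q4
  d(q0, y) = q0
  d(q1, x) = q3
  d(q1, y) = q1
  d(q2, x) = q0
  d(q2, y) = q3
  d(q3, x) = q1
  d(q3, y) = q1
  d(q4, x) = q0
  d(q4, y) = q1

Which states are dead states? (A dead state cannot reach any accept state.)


Forward reachability from each state:
  q0 -> reaches accept state q1 (live)
  q1 -> reaches accept state q1 (live)
  q2 -> reaches accept state q1 (live)
  q3 -> reaches accept state q1 (live)
  q4 -> reaches accept state q1 (live)

None (all states can reach an accept state)


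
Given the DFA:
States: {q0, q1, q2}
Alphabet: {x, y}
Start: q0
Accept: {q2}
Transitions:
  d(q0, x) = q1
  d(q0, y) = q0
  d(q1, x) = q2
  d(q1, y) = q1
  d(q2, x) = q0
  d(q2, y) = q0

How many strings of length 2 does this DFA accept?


Enumerating all length-2 strings:
  "xx" -> q2 [accept]
  "xy" -> q1 [reject]
  "yx" -> q1 [reject]
  "yy" -> q0 [reject]

1 out of 4


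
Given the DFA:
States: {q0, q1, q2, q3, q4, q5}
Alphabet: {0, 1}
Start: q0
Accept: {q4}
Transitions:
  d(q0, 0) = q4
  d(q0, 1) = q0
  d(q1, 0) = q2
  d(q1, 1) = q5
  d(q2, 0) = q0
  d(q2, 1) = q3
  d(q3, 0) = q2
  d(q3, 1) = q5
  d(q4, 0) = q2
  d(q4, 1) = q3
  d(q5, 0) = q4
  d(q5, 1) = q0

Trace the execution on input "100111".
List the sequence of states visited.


Input: 100111
d(q0, 1) = q0
d(q0, 0) = q4
d(q4, 0) = q2
d(q2, 1) = q3
d(q3, 1) = q5
d(q5, 1) = q0


q0 -> q0 -> q4 -> q2 -> q3 -> q5 -> q0


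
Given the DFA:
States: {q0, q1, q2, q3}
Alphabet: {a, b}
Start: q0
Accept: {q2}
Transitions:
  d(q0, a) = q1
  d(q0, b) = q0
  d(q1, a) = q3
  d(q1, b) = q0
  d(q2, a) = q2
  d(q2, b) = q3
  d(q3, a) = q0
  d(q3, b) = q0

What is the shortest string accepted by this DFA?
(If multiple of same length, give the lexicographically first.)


BFS by string length (lex-first path to each state shown):
  len 0: q0<-""
  len 1: q0<-"b", q1<-"a"
  len 2: q0<-"ab", q1<-"ba", q3<-"aa"
  len 3: q0<-"aaa", q1<-"aba", q3<-"baa"
  len 4: q0<-"aaab", q1<-"aaaa", q3<-"abaa"
  len 5: q0<-"aaaab", q1<-"aaaba", q3<-"aaaaa"
  len 6: q0<-"aaaaaa", q1<-"aaaaba", q3<-"aaabaa"
  len 7: q0<-"aaaaaab", q1<-"aaaaaaa", q3<-"aaaabaa"
  len 8: q0<-"aaaaaaab", q1<-"aaaaaaba", q3<-"aaaaaaaa"

No string accepted (empty language)


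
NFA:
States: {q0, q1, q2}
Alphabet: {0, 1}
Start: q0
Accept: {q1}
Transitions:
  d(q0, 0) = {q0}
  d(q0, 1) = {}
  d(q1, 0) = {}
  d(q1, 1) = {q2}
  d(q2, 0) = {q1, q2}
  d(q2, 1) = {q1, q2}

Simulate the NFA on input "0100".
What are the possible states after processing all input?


Start: {q0}
  --0--> {q0}
  --1--> {}
  --0--> {}
  --0--> {}

{} (empty set, no valid transitions)


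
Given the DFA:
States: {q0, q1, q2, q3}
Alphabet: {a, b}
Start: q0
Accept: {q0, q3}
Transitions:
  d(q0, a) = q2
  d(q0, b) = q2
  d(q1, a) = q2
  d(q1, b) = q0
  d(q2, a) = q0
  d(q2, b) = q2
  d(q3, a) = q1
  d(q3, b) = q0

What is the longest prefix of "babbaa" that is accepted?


Run the DFA, marking each prefix where the state is accepting:
  "" -> q0 [accept]
  "b" -> q2 [reject]
  "ba" -> q0 [accept]
  "bab" -> q2 [reject]
  "babb" -> q2 [reject]
  "babba" -> q0 [accept]
  "babbaa" -> q2 [reject]

"babba"


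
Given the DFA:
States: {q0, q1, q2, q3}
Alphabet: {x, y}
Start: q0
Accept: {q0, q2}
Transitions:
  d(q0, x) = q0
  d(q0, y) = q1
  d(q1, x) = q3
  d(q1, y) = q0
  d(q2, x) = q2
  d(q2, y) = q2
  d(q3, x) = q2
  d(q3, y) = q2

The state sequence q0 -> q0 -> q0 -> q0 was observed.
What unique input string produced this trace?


Trace back each transition to find the symbol:
  q0 --[x]--> q0
  q0 --[x]--> q0
  q0 --[x]--> q0

"xxx"


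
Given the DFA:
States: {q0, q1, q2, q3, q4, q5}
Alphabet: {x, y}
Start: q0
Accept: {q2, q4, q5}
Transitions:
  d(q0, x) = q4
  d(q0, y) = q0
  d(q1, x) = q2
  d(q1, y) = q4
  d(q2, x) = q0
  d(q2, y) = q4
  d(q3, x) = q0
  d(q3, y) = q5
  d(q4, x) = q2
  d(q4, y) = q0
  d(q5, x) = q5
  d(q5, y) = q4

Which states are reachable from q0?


BFS from q0:
  layer 0: {q0}
  layer 1: {q4}
  layer 2: {q2}

{q0, q2, q4}


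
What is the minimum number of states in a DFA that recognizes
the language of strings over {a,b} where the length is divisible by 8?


States track (length) mod 8.
Need 8 states: one per remainder 0..7; accept = remainder 0.

8


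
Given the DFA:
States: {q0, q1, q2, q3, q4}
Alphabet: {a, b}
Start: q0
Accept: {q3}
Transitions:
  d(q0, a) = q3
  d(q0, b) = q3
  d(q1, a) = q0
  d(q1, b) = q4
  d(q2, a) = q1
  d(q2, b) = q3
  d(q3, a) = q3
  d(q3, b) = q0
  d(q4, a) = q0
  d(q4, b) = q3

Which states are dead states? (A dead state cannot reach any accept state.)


Forward reachability from each state:
  q0 -> reaches accept state q3 (live)
  q1 -> reaches accept state q3 (live)
  q2 -> reaches accept state q3 (live)
  q3 -> reaches accept state q3 (live)
  q4 -> reaches accept state q3 (live)

None (all states can reach an accept state)


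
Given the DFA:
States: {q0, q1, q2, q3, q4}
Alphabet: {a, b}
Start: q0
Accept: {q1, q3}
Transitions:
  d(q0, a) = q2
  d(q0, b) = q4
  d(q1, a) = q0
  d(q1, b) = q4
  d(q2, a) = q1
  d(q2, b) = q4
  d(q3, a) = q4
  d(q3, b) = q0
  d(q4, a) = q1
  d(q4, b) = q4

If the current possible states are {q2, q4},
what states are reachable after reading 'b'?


Apply transition on 'b' from each current state:
  d(q2, b) = q4
  d(q4, b) = q4

{q4}


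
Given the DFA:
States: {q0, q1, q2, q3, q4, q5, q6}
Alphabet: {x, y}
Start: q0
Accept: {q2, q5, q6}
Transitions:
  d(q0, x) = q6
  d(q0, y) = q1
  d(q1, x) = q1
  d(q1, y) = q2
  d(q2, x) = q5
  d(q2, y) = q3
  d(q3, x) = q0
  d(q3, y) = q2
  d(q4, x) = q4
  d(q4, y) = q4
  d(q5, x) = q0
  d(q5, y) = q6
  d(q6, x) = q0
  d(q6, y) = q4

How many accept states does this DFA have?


Accept states listed: {q2, q5, q6}
Counting: q2(1) q5(2) q6(3)

3


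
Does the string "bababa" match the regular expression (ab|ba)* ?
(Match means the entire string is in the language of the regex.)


|string| = 6; first = 'b'; last = 'a'

Yes, "bababa" matches (ab|ba)*


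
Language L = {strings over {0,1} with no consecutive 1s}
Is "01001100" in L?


'11' occurs at index 4

No, "01001100" is not in L


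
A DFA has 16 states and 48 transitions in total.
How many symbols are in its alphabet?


Each state has exactly one transition per symbol.
|alphabet| = transitions / states = 48 / 16 = 3

3


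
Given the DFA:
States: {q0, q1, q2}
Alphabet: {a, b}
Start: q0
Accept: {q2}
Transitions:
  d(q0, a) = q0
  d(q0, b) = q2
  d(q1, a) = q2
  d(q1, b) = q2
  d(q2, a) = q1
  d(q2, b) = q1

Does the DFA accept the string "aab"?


Trace: q0 -> q0 -> q0 -> q2
Final state: q2
Accept states: {q2}

Yes, accepted (final state q2 is an accept state)


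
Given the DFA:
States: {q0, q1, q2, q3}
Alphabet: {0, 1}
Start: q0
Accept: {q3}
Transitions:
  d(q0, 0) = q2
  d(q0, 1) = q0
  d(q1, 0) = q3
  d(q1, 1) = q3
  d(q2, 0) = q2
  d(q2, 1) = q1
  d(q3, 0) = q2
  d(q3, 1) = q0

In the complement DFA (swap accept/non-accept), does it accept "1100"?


Trace: q0 -> q0 -> q0 -> q2 -> q2
Final: q2
Original accept: {q3}
Complement: q2 is not in original accept

Yes, complement accepts (original rejects)


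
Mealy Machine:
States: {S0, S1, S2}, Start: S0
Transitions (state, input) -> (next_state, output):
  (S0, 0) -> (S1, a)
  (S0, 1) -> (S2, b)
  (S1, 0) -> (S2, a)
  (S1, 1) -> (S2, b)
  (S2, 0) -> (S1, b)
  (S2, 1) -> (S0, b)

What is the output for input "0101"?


Step-by-step:
  (S0, 0) -> (S1, a)
  (S1, 1) -> (S2, b)
  (S2, 0) -> (S1, b)
  (S1, 1) -> (S2, b)

"abbb"


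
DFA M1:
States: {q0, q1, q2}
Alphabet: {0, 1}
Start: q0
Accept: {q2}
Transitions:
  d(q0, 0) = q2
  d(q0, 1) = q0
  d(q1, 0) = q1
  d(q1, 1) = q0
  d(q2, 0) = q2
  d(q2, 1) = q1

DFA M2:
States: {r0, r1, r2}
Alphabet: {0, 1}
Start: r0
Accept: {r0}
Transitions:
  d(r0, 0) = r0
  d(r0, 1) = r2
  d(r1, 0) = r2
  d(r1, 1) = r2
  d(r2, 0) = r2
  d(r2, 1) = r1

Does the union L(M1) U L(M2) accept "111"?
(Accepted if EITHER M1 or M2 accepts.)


M1: final=q0 accepted=False
M2: final=r2 accepted=False

No, union rejects (neither accepts)


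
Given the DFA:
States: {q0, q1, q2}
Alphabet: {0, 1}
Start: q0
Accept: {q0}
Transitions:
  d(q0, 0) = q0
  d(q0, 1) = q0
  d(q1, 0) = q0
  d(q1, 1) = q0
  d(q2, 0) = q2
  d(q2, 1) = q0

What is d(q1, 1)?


Looking up transition d(q1, 1)

q0


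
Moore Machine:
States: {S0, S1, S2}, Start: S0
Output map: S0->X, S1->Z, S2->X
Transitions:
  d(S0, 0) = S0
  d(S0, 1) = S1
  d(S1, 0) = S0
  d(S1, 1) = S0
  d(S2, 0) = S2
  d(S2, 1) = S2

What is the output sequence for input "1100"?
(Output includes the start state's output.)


Start: S0 (output X)
  --1--> S1 (output Z)
  --1--> S0 (output X)
  --0--> S0 (output X)
  --0--> S0 (output X)

"XZXXX"


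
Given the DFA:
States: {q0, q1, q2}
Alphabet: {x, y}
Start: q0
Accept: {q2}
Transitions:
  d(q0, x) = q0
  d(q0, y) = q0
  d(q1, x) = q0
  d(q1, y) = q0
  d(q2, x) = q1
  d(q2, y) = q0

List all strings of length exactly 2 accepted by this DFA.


All strings of length 2: 4 total
Accepted: 0

None


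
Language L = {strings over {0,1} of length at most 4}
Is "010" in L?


length = 3

Yes, "010" is in L


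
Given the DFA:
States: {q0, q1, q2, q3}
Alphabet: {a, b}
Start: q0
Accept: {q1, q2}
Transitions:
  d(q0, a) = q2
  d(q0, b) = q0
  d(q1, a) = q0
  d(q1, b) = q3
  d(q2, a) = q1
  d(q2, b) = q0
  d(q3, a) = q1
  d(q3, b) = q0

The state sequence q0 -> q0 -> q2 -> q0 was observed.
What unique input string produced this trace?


Trace back each transition to find the symbol:
  q0 --[b]--> q0
  q0 --[a]--> q2
  q2 --[b]--> q0

"bab"


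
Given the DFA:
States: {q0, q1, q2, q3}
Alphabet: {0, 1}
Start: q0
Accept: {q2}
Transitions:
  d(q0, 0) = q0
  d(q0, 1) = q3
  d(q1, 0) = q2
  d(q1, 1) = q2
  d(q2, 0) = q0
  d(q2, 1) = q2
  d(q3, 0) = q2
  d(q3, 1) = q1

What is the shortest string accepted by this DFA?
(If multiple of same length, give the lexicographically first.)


BFS by string length (lex-first path to each state shown):
  len 0: q0<-""
  len 1: q0<-"0", q3<-"1"
  len 2: q0<-"00", q1<-"11", q2<-"10", q3<-"01"
Found accept state at length 2.

"10"


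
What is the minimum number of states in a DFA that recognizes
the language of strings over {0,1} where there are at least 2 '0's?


States: count = 0, 1, ..., 1, and a final '>= 2' state.
Total: 2 + 1 = 3. Accept = '>= 2' state.

3


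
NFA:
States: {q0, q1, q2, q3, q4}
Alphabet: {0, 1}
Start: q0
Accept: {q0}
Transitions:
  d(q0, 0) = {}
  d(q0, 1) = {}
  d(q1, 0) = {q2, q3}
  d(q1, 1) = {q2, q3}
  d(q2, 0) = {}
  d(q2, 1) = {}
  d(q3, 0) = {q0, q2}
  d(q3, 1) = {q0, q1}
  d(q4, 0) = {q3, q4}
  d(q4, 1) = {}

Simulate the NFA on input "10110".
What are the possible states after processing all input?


Start: {q0}
  --1--> {}
  --0--> {}
  --1--> {}
  --1--> {}
  --0--> {}

{} (empty set, no valid transitions)


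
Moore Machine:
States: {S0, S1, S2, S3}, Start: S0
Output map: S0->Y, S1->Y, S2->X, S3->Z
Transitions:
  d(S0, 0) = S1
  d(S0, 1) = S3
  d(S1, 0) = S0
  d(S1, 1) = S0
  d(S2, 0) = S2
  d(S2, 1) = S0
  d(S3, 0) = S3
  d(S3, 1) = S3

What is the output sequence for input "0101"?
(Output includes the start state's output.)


Start: S0 (output Y)
  --0--> S1 (output Y)
  --1--> S0 (output Y)
  --0--> S1 (output Y)
  --1--> S0 (output Y)

"YYYYY"


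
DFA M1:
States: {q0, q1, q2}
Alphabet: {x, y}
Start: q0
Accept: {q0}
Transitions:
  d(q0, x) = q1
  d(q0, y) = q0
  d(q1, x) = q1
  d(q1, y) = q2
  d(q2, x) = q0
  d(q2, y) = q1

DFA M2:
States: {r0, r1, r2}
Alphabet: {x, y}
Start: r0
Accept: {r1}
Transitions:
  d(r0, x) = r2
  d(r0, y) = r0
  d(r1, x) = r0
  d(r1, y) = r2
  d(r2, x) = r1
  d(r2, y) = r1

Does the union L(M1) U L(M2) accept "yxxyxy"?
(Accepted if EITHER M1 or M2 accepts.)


M1: final=q0 accepted=True
M2: final=r2 accepted=False

Yes, union accepts


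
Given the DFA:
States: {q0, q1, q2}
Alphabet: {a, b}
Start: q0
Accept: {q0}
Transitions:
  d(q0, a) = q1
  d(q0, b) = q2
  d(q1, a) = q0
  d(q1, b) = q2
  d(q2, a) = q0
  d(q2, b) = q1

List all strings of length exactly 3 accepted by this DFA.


All strings of length 3: 8 total
Accepted: 2

"aba", "bba"


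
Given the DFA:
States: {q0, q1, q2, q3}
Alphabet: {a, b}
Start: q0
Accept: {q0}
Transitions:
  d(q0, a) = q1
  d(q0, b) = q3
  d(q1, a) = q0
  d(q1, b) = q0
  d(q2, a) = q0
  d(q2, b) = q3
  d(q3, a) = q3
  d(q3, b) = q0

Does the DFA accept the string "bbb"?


Trace: q0 -> q3 -> q0 -> q3
Final state: q3
Accept states: {q0}

No, rejected (final state q3 is not an accept state)


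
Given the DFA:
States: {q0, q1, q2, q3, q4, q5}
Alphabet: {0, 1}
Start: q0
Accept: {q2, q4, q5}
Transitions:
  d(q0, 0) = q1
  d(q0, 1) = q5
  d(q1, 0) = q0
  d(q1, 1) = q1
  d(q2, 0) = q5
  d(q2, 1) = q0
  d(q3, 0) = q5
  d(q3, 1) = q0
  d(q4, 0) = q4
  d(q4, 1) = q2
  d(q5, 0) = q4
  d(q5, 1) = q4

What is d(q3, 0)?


Looking up transition d(q3, 0)

q5


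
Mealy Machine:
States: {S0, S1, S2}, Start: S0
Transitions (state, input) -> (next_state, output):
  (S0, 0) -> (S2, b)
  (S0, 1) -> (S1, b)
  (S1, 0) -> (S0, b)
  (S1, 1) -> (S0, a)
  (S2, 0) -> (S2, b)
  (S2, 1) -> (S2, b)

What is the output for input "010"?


Step-by-step:
  (S0, 0) -> (S2, b)
  (S2, 1) -> (S2, b)
  (S2, 0) -> (S2, b)

"bbb"


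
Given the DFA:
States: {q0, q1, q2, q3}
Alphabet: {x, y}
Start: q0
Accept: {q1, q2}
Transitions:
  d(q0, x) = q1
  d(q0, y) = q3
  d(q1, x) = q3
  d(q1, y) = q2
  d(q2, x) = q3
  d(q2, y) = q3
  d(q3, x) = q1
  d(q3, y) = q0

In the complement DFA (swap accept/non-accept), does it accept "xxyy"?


Trace: q0 -> q1 -> q3 -> q0 -> q3
Final: q3
Original accept: {q1, q2}
Complement: q3 is not in original accept

Yes, complement accepts (original rejects)


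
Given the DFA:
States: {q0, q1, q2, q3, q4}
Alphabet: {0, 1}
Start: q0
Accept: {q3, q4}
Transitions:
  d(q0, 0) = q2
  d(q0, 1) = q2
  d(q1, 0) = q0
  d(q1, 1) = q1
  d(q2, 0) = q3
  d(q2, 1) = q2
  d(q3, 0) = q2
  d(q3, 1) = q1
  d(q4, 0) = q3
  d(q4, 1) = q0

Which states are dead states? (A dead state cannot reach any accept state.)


Forward reachability from each state:
  q0 -> reaches accept state q3 (live)
  q1 -> reaches accept state q3 (live)
  q2 -> reaches accept state q3 (live)
  q3 -> reaches accept state q3 (live)
  q4 -> reaches accept state q3 (live)

None (all states can reach an accept state)


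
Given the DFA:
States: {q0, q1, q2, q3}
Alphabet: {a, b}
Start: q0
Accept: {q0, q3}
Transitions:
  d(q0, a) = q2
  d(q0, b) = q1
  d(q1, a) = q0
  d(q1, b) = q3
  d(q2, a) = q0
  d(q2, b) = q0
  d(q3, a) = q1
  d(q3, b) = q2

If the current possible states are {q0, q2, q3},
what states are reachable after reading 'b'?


Apply transition on 'b' from each current state:
  d(q0, b) = q1
  d(q2, b) = q0
  d(q3, b) = q2

{q0, q1, q2}


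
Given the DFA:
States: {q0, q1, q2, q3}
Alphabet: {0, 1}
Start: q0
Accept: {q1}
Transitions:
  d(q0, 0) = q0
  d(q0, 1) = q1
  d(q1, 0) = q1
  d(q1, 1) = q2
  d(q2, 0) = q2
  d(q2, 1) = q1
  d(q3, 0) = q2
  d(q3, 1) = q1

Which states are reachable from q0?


BFS from q0:
  layer 0: {q0}
  layer 1: {q1}
  layer 2: {q2}

{q0, q1, q2}


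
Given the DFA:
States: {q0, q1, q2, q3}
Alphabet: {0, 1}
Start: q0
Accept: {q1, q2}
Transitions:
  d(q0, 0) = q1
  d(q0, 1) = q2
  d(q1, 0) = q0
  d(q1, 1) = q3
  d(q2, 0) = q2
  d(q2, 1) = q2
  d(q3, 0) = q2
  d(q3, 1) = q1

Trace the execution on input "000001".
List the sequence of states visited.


Input: 000001
d(q0, 0) = q1
d(q1, 0) = q0
d(q0, 0) = q1
d(q1, 0) = q0
d(q0, 0) = q1
d(q1, 1) = q3


q0 -> q1 -> q0 -> q1 -> q0 -> q1 -> q3


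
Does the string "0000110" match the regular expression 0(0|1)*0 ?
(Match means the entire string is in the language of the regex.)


|string| = 7; first = '0'; last = '0'

Yes, "0000110" matches 0(0|1)*0


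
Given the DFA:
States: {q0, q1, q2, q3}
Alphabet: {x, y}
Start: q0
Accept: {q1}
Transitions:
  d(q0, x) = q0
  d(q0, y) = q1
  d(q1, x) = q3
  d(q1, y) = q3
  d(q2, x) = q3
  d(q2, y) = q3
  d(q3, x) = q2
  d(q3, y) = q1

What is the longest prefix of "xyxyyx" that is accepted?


Run the DFA, marking each prefix where the state is accepting:
  "" -> q0 [reject]
  "x" -> q0 [reject]
  "xy" -> q1 [accept]
  "xyx" -> q3 [reject]
  "xyxy" -> q1 [accept]
  "xyxyy" -> q3 [reject]
  "xyxyyx" -> q2 [reject]

"xyxy"


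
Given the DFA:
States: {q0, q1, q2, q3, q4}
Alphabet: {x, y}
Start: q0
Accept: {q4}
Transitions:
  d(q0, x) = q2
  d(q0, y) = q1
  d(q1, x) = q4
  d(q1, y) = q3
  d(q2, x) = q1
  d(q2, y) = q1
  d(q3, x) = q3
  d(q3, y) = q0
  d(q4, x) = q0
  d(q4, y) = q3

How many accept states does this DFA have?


Accept states listed: {q4}
Counting: q4(1)

1


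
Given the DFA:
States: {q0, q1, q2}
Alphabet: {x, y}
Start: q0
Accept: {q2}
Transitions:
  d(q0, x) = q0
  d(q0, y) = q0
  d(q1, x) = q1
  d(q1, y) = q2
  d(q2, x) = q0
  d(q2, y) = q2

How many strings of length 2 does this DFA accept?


Enumerating all length-2 strings:
  "xx" -> q0 [reject]
  "xy" -> q0 [reject]
  "yx" -> q0 [reject]
  "yy" -> q0 [reject]

0 out of 4


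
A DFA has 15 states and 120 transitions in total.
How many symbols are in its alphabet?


Each state has exactly one transition per symbol.
|alphabet| = transitions / states = 120 / 15 = 8

8


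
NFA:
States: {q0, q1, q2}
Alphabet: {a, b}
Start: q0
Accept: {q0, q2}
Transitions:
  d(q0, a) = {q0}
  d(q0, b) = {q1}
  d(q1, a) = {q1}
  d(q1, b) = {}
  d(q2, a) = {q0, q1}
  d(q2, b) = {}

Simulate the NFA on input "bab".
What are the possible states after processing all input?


Start: {q0}
  --b--> {q1}
  --a--> {q1}
  --b--> {}

{} (empty set, no valid transitions)


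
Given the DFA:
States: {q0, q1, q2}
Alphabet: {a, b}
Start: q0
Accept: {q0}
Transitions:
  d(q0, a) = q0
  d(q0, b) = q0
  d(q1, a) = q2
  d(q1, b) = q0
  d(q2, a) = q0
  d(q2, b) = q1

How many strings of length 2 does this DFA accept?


Enumerating all length-2 strings:
  "aa" -> q0 [accept]
  "ab" -> q0 [accept]
  "ba" -> q0 [accept]
  "bb" -> q0 [accept]

4 out of 4


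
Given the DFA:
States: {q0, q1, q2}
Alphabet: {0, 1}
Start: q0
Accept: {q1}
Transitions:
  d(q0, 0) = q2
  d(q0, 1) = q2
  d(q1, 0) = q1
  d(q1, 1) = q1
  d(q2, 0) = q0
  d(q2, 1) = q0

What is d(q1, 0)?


Looking up transition d(q1, 0)

q1


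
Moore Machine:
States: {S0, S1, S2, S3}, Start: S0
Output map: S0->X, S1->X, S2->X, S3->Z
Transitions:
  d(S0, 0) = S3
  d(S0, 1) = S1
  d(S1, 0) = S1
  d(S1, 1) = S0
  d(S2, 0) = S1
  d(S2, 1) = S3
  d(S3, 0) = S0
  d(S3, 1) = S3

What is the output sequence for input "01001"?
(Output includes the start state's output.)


Start: S0 (output X)
  --0--> S3 (output Z)
  --1--> S3 (output Z)
  --0--> S0 (output X)
  --0--> S3 (output Z)
  --1--> S3 (output Z)

"XZZXZZ"


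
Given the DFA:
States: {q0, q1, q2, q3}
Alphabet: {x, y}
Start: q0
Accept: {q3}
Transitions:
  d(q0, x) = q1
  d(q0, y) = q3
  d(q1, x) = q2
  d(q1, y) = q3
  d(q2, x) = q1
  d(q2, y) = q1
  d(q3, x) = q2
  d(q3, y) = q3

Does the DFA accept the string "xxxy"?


Trace: q0 -> q1 -> q2 -> q1 -> q3
Final state: q3
Accept states: {q3}

Yes, accepted (final state q3 is an accept state)


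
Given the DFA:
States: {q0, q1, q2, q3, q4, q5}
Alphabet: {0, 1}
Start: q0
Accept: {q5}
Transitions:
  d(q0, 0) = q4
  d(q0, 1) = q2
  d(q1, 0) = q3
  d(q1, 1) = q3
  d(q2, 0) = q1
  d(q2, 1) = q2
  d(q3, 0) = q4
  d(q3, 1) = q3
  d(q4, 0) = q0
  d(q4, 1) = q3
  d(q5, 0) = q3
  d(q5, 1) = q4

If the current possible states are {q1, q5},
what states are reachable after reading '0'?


Apply transition on '0' from each current state:
  d(q1, 0) = q3
  d(q5, 0) = q3

{q3}


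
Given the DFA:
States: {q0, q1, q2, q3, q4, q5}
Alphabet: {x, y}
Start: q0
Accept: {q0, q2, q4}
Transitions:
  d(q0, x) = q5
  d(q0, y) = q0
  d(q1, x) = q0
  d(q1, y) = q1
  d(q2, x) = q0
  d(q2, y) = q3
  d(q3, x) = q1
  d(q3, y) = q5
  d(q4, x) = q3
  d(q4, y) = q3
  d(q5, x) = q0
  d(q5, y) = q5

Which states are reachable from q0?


BFS from q0:
  layer 0: {q0}
  layer 1: {q5}

{q0, q5}


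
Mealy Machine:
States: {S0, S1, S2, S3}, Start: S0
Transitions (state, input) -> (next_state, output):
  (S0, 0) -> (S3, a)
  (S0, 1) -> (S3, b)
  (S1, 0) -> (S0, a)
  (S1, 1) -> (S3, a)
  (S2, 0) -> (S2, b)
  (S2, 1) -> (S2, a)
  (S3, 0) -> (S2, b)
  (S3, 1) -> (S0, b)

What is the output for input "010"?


Step-by-step:
  (S0, 0) -> (S3, a)
  (S3, 1) -> (S0, b)
  (S0, 0) -> (S3, a)

"aba"


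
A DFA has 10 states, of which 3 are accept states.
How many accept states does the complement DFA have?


Complement swaps accept and non-accept states.
10 - 3 = 7

7


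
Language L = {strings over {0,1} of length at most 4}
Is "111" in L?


length = 3

Yes, "111" is in L


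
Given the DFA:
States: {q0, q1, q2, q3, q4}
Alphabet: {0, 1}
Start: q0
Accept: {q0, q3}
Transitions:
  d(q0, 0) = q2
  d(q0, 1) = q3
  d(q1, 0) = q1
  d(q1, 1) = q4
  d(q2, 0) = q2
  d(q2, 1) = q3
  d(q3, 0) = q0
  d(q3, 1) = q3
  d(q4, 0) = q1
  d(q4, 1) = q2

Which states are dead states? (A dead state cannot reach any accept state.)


Forward reachability from each state:
  q0 -> reaches accept state q0 (live)
  q1 -> reaches accept state q0 (live)
  q2 -> reaches accept state q0 (live)
  q3 -> reaches accept state q0 (live)
  q4 -> reaches accept state q0 (live)

None (all states can reach an accept state)


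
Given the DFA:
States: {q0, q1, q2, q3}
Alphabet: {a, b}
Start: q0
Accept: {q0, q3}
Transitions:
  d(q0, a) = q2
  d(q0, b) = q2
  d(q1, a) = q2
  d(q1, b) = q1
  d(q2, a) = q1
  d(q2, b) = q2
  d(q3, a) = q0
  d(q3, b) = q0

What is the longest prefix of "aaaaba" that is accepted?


Run the DFA, marking each prefix where the state is accepting:
  "" -> q0 [accept]
  "a" -> q2 [reject]
  "aa" -> q1 [reject]
  "aaa" -> q2 [reject]
  "aaaa" -> q1 [reject]
  "aaaab" -> q1 [reject]
  "aaaaba" -> q2 [reject]

""


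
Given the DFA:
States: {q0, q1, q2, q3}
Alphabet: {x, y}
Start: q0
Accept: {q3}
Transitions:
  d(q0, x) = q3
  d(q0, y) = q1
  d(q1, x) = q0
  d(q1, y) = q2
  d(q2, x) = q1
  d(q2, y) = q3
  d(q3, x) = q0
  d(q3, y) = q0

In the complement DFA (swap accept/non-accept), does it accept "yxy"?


Trace: q0 -> q1 -> q0 -> q1
Final: q1
Original accept: {q3}
Complement: q1 is not in original accept

Yes, complement accepts (original rejects)


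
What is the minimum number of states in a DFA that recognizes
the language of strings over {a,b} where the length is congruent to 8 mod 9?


States track (length) mod 9.
Need 9 states: one per remainder 0..8; accept = remainder 8.

9


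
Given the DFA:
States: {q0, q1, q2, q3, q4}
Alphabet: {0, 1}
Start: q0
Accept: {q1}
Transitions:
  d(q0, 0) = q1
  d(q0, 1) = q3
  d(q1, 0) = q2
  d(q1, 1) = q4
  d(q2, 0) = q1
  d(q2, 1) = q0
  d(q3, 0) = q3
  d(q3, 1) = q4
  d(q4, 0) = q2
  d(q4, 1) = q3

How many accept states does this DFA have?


Accept states listed: {q1}
Counting: q1(1)

1


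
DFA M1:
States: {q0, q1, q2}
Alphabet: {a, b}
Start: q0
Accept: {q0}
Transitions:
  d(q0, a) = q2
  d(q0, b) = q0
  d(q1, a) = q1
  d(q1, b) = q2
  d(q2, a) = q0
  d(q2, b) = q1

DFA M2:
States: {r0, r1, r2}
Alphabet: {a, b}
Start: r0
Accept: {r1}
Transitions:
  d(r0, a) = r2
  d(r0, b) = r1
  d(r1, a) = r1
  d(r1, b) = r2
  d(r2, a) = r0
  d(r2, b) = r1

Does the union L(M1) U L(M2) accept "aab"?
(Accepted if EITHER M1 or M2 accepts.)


M1: final=q0 accepted=True
M2: final=r1 accepted=True

Yes, union accepts


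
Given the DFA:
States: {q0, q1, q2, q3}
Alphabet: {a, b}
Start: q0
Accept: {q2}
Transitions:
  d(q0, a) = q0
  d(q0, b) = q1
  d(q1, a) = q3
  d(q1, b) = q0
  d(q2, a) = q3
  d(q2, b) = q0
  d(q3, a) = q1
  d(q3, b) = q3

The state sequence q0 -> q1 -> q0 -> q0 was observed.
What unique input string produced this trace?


Trace back each transition to find the symbol:
  q0 --[b]--> q1
  q1 --[b]--> q0
  q0 --[a]--> q0

"bba"


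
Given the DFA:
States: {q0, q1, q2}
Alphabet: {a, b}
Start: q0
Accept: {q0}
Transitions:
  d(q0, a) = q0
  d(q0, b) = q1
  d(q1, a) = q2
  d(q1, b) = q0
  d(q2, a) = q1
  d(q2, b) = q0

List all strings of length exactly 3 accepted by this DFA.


All strings of length 3: 8 total
Accepted: 4

"aaa", "abb", "bab", "bba"


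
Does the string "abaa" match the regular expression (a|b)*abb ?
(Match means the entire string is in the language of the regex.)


|string| = 4; first = 'a'; last = 'a'

No, "abaa" does not match (a|b)*abb


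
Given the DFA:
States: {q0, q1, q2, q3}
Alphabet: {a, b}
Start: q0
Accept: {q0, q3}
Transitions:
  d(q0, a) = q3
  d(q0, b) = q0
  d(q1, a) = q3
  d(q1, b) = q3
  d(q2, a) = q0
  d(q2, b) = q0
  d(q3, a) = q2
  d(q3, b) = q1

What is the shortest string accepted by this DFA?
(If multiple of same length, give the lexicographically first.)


BFS by string length (lex-first path to each state shown):
  len 0: q0<-""
Found accept state at length 0.

"" (empty string)


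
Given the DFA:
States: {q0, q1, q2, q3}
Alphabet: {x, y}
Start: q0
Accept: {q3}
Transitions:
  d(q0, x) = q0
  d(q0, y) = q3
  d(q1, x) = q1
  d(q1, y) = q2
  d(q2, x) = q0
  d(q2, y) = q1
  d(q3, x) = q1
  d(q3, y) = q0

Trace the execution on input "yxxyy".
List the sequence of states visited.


Input: yxxyy
d(q0, y) = q3
d(q3, x) = q1
d(q1, x) = q1
d(q1, y) = q2
d(q2, y) = q1


q0 -> q3 -> q1 -> q1 -> q2 -> q1


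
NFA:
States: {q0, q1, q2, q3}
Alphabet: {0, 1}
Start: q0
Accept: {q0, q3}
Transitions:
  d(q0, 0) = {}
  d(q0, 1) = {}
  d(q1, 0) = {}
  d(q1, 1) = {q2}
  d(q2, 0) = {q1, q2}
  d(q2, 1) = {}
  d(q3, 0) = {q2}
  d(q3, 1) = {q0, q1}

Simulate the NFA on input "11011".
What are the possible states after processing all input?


Start: {q0}
  --1--> {}
  --1--> {}
  --0--> {}
  --1--> {}
  --1--> {}

{} (empty set, no valid transitions)


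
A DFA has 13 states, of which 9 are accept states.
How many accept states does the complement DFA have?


Complement swaps accept and non-accept states.
13 - 9 = 4

4


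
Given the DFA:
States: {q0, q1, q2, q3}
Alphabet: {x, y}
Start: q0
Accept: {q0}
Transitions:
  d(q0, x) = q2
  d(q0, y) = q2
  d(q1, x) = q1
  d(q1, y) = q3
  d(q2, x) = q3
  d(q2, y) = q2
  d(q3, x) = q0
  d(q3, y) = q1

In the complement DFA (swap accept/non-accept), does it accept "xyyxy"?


Trace: q0 -> q2 -> q2 -> q2 -> q3 -> q1
Final: q1
Original accept: {q0}
Complement: q1 is not in original accept

Yes, complement accepts (original rejects)


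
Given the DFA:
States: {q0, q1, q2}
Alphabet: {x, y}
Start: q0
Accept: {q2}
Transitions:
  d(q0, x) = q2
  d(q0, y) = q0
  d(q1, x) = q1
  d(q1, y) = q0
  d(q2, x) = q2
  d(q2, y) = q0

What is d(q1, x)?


Looking up transition d(q1, x)

q1


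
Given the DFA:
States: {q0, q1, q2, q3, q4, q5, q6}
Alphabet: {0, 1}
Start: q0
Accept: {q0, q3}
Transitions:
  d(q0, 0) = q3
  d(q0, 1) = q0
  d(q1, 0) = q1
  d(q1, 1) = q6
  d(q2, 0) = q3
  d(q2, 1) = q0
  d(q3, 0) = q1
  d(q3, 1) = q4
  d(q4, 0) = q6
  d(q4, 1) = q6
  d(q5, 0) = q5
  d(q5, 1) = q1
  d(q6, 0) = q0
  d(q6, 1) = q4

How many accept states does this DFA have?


Accept states listed: {q0, q3}
Counting: q0(1) q3(2)

2


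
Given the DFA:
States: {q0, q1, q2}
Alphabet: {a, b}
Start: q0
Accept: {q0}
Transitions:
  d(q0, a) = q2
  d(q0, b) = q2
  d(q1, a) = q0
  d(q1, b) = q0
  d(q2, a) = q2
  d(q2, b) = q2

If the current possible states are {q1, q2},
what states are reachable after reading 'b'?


Apply transition on 'b' from each current state:
  d(q1, b) = q0
  d(q2, b) = q2

{q0, q2}


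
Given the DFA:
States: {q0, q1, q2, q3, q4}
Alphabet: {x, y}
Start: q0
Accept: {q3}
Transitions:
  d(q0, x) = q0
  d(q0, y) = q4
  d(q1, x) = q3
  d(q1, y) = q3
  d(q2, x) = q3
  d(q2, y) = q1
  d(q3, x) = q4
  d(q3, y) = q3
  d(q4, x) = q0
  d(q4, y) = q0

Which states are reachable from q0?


BFS from q0:
  layer 0: {q0}
  layer 1: {q4}

{q0, q4}


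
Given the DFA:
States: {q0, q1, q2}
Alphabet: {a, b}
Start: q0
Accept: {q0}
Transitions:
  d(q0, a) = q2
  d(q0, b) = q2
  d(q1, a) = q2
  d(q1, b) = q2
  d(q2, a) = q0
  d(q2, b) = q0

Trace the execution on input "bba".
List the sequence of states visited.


Input: bba
d(q0, b) = q2
d(q2, b) = q0
d(q0, a) = q2


q0 -> q2 -> q0 -> q2


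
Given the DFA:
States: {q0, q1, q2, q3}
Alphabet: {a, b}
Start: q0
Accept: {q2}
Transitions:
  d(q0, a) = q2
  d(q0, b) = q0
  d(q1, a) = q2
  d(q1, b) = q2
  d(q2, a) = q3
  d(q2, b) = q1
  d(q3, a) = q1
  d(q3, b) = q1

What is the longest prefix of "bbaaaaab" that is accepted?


Run the DFA, marking each prefix where the state is accepting:
  "" -> q0 [reject]
  "b" -> q0 [reject]
  "bb" -> q0 [reject]
  "bba" -> q2 [accept]
  "bbaa" -> q3 [reject]
  "bbaaa" -> q1 [reject]
  "bbaaaa" -> q2 [accept]
  "bbaaaaa" -> q3 [reject]
  "bbaaaaab" -> q1 [reject]

"bbaaaa"


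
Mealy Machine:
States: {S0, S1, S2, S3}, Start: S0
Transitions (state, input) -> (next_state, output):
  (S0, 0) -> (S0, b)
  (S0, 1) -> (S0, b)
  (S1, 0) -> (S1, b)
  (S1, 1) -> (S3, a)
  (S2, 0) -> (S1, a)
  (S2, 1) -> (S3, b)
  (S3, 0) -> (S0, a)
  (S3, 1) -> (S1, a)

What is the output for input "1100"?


Step-by-step:
  (S0, 1) -> (S0, b)
  (S0, 1) -> (S0, b)
  (S0, 0) -> (S0, b)
  (S0, 0) -> (S0, b)

"bbbb"


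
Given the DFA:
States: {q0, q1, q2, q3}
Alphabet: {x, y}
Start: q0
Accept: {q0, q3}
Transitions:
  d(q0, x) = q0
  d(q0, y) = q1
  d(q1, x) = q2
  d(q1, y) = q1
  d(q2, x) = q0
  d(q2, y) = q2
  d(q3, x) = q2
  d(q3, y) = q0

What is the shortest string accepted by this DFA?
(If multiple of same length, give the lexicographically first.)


BFS by string length (lex-first path to each state shown):
  len 0: q0<-""
Found accept state at length 0.

"" (empty string)


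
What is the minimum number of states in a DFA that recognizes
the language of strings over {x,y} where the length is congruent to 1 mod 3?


States track (length) mod 3.
Need 3 states: one per remainder 0..2; accept = remainder 1.

3


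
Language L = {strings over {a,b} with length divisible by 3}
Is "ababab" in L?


length = 6; 6 mod 3 = 0

Yes, "ababab" is in L


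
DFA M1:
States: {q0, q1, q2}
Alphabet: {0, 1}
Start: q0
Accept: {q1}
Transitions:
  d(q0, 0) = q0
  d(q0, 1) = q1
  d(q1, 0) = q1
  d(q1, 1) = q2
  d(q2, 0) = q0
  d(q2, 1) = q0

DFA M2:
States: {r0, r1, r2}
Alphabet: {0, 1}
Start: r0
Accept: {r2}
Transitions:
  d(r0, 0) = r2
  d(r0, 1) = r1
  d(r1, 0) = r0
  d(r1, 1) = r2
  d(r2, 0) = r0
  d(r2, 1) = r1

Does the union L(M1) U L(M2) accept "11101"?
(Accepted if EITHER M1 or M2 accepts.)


M1: final=q1 accepted=True
M2: final=r1 accepted=False

Yes, union accepts


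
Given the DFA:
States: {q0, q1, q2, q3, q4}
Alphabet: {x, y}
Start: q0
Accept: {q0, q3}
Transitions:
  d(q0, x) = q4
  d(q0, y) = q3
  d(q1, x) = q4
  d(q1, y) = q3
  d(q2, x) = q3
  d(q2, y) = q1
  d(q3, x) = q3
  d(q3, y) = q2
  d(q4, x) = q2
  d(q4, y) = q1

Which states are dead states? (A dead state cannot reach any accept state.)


Forward reachability from each state:
  q0 -> reaches accept state q0 (live)
  q1 -> reaches accept state q3 (live)
  q2 -> reaches accept state q3 (live)
  q3 -> reaches accept state q3 (live)
  q4 -> reaches accept state q3 (live)

None (all states can reach an accept state)


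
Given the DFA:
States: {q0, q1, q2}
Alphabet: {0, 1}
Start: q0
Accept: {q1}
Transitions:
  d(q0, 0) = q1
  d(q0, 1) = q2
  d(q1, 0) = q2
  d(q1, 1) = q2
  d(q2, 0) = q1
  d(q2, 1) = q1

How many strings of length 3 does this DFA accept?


Enumerating all length-3 strings:
  "000" -> q1 [accept]
  "001" -> q1 [accept]
  "010" -> q1 [accept]
  "011" -> q1 [accept]
  "100" -> q2 [reject]
  "101" -> q2 [reject]
  "110" -> q2 [reject]
  "111" -> q2 [reject]

4 out of 8


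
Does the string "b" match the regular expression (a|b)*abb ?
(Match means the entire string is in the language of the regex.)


|string| = 1; first = 'b'; last = 'b'

No, "b" does not match (a|b)*abb


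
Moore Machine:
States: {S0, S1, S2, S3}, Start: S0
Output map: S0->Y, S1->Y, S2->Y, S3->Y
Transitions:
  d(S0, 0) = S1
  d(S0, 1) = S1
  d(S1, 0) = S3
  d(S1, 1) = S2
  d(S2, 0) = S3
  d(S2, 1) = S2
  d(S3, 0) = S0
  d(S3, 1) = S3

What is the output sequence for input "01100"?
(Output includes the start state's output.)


Start: S0 (output Y)
  --0--> S1 (output Y)
  --1--> S2 (output Y)
  --1--> S2 (output Y)
  --0--> S3 (output Y)
  --0--> S0 (output Y)

"YYYYYY"


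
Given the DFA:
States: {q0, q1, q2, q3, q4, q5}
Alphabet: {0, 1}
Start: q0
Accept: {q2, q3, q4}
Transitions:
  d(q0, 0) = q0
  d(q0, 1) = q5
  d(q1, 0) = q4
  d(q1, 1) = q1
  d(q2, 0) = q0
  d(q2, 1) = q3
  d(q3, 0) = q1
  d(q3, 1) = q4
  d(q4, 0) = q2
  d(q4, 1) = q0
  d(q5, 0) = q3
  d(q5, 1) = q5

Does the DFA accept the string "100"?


Trace: q0 -> q5 -> q3 -> q1
Final state: q1
Accept states: {q2, q3, q4}

No, rejected (final state q1 is not an accept state)


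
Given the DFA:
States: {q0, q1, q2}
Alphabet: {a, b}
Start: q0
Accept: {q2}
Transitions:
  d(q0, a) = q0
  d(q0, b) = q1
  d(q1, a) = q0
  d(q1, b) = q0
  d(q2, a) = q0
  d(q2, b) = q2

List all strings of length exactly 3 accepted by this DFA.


All strings of length 3: 8 total
Accepted: 0

None


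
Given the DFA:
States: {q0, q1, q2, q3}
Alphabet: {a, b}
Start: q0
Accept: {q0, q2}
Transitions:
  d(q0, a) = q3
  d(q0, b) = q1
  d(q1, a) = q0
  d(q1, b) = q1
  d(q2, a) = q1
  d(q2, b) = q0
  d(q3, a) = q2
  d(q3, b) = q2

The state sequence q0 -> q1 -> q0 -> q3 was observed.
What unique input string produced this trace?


Trace back each transition to find the symbol:
  q0 --[b]--> q1
  q1 --[a]--> q0
  q0 --[a]--> q3

"baa"


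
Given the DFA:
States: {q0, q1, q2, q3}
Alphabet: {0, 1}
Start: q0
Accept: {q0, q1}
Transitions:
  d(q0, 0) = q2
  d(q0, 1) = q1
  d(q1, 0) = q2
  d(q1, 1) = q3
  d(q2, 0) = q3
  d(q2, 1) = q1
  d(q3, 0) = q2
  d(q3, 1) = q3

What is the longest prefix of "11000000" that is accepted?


Run the DFA, marking each prefix where the state is accepting:
  "" -> q0 [accept]
  "1" -> q1 [accept]
  "11" -> q3 [reject]
  "110" -> q2 [reject]
  "1100" -> q3 [reject]
  "11000" -> q2 [reject]
  "110000" -> q3 [reject]
  "1100000" -> q2 [reject]
  "11000000" -> q3 [reject]

"1"


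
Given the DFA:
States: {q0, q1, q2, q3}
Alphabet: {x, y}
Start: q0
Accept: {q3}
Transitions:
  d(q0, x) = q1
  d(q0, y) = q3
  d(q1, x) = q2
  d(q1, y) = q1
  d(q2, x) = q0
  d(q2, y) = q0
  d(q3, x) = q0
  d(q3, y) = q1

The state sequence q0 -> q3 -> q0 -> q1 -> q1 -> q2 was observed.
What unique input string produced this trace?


Trace back each transition to find the symbol:
  q0 --[y]--> q3
  q3 --[x]--> q0
  q0 --[x]--> q1
  q1 --[y]--> q1
  q1 --[x]--> q2

"yxxyx"


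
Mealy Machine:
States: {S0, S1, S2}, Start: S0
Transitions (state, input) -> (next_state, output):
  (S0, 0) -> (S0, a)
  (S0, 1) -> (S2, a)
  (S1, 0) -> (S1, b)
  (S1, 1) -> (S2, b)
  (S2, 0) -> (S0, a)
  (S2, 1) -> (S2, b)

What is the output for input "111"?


Step-by-step:
  (S0, 1) -> (S2, a)
  (S2, 1) -> (S2, b)
  (S2, 1) -> (S2, b)

"abb"


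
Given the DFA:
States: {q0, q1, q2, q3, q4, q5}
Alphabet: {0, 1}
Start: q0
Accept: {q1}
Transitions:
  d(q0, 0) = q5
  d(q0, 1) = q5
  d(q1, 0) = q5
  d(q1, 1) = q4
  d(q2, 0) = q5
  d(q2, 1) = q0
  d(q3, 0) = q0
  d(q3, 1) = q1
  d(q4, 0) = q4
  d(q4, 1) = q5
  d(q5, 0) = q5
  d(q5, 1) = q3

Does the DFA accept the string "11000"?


Trace: q0 -> q5 -> q3 -> q0 -> q5 -> q5
Final state: q5
Accept states: {q1}

No, rejected (final state q5 is not an accept state)


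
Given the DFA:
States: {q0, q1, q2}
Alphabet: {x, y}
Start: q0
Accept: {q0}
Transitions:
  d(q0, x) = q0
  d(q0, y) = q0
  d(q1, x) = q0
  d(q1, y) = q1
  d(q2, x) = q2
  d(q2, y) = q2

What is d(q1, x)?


Looking up transition d(q1, x)

q0


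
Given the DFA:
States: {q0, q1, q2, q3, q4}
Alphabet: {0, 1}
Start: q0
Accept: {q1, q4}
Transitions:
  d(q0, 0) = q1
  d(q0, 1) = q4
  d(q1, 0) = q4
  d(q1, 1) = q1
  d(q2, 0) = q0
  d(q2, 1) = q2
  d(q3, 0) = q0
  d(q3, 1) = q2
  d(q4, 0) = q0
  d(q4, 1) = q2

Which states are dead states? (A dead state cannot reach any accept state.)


Forward reachability from each state:
  q0 -> reaches accept state q1 (live)
  q1 -> reaches accept state q1 (live)
  q2 -> reaches accept state q1 (live)
  q3 -> reaches accept state q1 (live)
  q4 -> reaches accept state q1 (live)

None (all states can reach an accept state)


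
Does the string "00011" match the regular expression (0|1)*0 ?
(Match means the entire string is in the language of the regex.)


|string| = 5; first = '0'; last = '1'

No, "00011" does not match (0|1)*0


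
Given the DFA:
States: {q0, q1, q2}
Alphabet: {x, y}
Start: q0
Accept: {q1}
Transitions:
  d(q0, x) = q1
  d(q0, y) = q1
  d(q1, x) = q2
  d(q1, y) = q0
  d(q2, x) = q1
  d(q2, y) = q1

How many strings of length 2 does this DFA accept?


Enumerating all length-2 strings:
  "xx" -> q2 [reject]
  "xy" -> q0 [reject]
  "yx" -> q2 [reject]
  "yy" -> q0 [reject]

0 out of 4


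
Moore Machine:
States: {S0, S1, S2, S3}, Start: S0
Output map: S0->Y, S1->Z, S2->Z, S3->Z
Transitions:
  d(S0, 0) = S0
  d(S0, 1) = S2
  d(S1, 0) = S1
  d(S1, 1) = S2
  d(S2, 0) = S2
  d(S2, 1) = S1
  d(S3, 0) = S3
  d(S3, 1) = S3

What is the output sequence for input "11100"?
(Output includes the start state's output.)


Start: S0 (output Y)
  --1--> S2 (output Z)
  --1--> S1 (output Z)
  --1--> S2 (output Z)
  --0--> S2 (output Z)
  --0--> S2 (output Z)

"YZZZZZ"


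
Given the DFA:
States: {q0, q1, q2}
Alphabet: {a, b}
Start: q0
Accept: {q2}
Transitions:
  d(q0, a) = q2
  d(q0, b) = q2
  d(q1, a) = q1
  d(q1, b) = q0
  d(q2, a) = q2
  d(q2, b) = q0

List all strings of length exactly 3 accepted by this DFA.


All strings of length 3: 8 total
Accepted: 6

"aaa", "aba", "abb", "baa", "bba", "bbb"


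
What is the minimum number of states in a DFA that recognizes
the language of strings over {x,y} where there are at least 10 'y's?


States: count = 0, 1, ..., 9, and a final '>= 10' state.
Total: 10 + 1 = 11. Accept = '>= 10' state.

11


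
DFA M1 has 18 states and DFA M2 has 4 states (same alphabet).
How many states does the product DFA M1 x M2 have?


Product construction pairs every M1 state with every M2 state.
18 * 4 = 72

72


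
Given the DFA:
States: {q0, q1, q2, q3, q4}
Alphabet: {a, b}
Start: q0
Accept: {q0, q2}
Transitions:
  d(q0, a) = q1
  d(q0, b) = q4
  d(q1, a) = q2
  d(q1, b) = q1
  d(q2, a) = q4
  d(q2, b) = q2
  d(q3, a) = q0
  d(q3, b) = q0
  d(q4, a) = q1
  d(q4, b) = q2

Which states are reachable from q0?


BFS from q0:
  layer 0: {q0}
  layer 1: {q1, q4}
  layer 2: {q2}

{q0, q1, q2, q4}


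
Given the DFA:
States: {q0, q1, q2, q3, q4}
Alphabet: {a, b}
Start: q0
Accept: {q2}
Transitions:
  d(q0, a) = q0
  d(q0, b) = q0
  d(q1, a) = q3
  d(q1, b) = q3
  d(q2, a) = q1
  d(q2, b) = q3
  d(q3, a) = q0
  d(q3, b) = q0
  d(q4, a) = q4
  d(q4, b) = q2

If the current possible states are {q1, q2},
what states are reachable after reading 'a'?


Apply transition on 'a' from each current state:
  d(q1, a) = q3
  d(q2, a) = q1

{q1, q3}


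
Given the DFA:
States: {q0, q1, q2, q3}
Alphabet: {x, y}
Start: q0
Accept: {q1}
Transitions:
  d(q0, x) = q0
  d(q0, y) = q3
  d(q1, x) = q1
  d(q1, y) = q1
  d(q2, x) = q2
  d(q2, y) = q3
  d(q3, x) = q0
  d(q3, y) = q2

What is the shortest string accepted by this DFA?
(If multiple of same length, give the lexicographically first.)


BFS by string length (lex-first path to each state shown):
  len 0: q0<-""
  len 1: q0<-"x", q3<-"y"
  len 2: q0<-"xx", q2<-"yy", q3<-"xy"
  len 3: q0<-"xxx", q2<-"xyy", q3<-"xxy"
  len 4: q0<-"xxxx", q2<-"xxyy", q3<-"xxxy"
  len 5: q0<-"xxxxx", q2<-"xxxyy", q3<-"xxxxy"
  len 6: q0<-"xxxxxx", q2<-"xxxxyy", q3<-"xxxxxy"
  len 7: q0<-"xxxxxxx", q2<-"xxxxxyy", q3<-"xxxxxxy"
  len 8: q0<-"xxxxxxxx", q2<-"xxxxxxyy", q3<-"xxxxxxxy"

No string accepted (empty language)


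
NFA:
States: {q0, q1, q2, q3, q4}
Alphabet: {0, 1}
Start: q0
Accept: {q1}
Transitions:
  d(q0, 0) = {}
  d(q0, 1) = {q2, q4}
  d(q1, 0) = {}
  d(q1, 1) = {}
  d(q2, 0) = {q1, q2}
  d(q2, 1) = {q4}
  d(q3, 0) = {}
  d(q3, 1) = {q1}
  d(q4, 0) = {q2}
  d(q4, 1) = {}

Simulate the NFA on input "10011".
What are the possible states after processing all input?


Start: {q0}
  --1--> {q2, q4}
  --0--> {q1, q2}
  --0--> {q1, q2}
  --1--> {q4}
  --1--> {}

{} (empty set, no valid transitions)
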